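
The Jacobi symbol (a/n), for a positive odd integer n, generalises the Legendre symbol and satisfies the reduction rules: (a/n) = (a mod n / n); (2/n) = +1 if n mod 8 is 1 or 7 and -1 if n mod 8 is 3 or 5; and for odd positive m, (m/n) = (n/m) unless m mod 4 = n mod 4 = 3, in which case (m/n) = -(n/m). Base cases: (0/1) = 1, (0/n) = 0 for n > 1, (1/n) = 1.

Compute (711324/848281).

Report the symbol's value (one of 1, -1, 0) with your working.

711324 = 2^2·177831; (2/848281) = +1 since 848281 mod 8 = 1, so (711324/848281) = (+1)^2·(177831/848281); sign now +1
reciprocity: (177831/848281) = +1·(848281/177831) since 177831 mod 4 = 3, 848281 mod 4 = 1; sign now +1
(848281/177831) = (136957/177831)   [reduce mod 177831]
reciprocity: (136957/177831) = +1·(177831/136957) since 136957 mod 4 = 1, 177831 mod 4 = 3; sign now +1
(177831/136957) = (40874/136957)   [reduce mod 136957]
40874 = 2^1·20437; (2/136957) = -1 since 136957 mod 8 = 5, so (40874/136957) = (-1)^1·(20437/136957); sign now -1
reciprocity: (20437/136957) = +1·(136957/20437) since 20437 mod 4 = 1, 136957 mod 4 = 1; sign now -1
(136957/20437) = (14335/20437)   [reduce mod 20437]
reciprocity: (14335/20437) = +1·(20437/14335) since 14335 mod 4 = 3, 20437 mod 4 = 1; sign now -1
(20437/14335) = (6102/14335)   [reduce mod 14335]
6102 = 2^1·3051; (2/14335) = +1 since 14335 mod 8 = 7, so (6102/14335) = (+1)^1·(3051/14335); sign now -1
reciprocity: (3051/14335) = -1·(14335/3051) since 3051 mod 4 = 3, 14335 mod 4 = 3; sign now +1
(14335/3051) = (2131/3051)   [reduce mod 3051]
reciprocity: (2131/3051) = -1·(3051/2131) since 2131 mod 4 = 3, 3051 mod 4 = 3; sign now -1
(3051/2131) = (920/2131)   [reduce mod 2131]
920 = 2^3·115; (2/2131) = -1 since 2131 mod 8 = 3, so (920/2131) = (-1)^3·(115/2131); sign now +1
reciprocity: (115/2131) = -1·(2131/115) since 115 mod 4 = 3, 2131 mod 4 = 3; sign now -1
(2131/115) = (61/115)   [reduce mod 115]
reciprocity: (61/115) = +1·(115/61) since 61 mod 4 = 1, 115 mod 4 = 3; sign now -1
(115/61) = (54/61)   [reduce mod 61]
54 = 2^1·27; (2/61) = -1 since 61 mod 8 = 5, so (54/61) = (-1)^1·(27/61); sign now +1
reciprocity: (27/61) = +1·(61/27) since 27 mod 4 = 3, 61 mod 4 = 1; sign now +1
(61/27) = (7/27)   [reduce mod 27]
reciprocity: (7/27) = -1·(27/7) since 7 mod 4 = 3, 27 mod 4 = 3; sign now -1
(27/7) = (6/7)   [reduce mod 7]
6 = 2^1·3; (2/7) = +1 since 7 mod 8 = 7, so (6/7) = (+1)^1·(3/7); sign now -1
reciprocity: (3/7) = -1·(7/3) since 3 mod 4 = 3, 7 mod 4 = 3; sign now +1
(7/3) = (1/3)   [reduce mod 3]
(1/3) = 1; final value = sign = +1

1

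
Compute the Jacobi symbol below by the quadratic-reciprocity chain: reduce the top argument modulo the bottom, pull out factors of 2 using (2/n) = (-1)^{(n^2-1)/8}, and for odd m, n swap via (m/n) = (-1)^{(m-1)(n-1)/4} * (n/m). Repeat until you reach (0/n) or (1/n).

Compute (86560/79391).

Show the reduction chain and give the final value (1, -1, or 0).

1

(86560/79391) = (7169/79391)   [reduce mod 79391]
reciprocity: (7169/79391) = +1·(79391/7169) since 7169 mod 4 = 1, 79391 mod 4 = 3; sign now +1
(79391/7169) = (532/7169)   [reduce mod 7169]
532 = 2^2·133; (2/7169) = +1 since 7169 mod 8 = 1, so (532/7169) = (+1)^2·(133/7169); sign now +1
reciprocity: (133/7169) = +1·(7169/133) since 133 mod 4 = 1, 7169 mod 4 = 1; sign now +1
(7169/133) = (120/133)   [reduce mod 133]
120 = 2^3·15; (2/133) = -1 since 133 mod 8 = 5, so (120/133) = (-1)^3·(15/133); sign now -1
reciprocity: (15/133) = +1·(133/15) since 15 mod 4 = 3, 133 mod 4 = 1; sign now -1
(133/15) = (13/15)   [reduce mod 15]
reciprocity: (13/15) = +1·(15/13) since 13 mod 4 = 1, 15 mod 4 = 3; sign now -1
(15/13) = (2/13)   [reduce mod 13]
2 = 2^1·1; (2/13) = -1 since 13 mod 8 = 5, so (2/13) = (-1)^1·(1/13); sign now +1
(1/13) = 1; final value = sign = +1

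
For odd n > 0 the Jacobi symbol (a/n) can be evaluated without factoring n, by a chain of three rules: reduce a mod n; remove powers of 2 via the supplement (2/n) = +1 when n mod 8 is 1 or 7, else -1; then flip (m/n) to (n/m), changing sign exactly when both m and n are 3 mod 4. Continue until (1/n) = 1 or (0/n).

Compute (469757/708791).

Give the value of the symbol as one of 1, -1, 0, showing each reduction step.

flip (469757/708791) -> (708791/469757): both odd, 469757 mod 4 = 1, 708791 mod 4 = 3, so the flip contributes +1; sign now +1
(708791/469757): 708791 mod 469757 = 239034, so (708791/469757) = (239034/469757)
factor out 2^1: 239034 = 2^1·119517; with 469757 mod 8 = 5, (2/469757) = -1; sign now -1; continue with (119517/469757)
flip (119517/469757) -> (469757/119517): both odd, 119517 mod 4 = 1, 469757 mod 4 = 1, so the flip contributes +1; sign now -1
(469757/119517): 469757 mod 119517 = 111206, so (469757/119517) = (111206/119517)
factor out 2^1: 111206 = 2^1·55603; with 119517 mod 8 = 5, (2/119517) = -1; sign now +1; continue with (55603/119517)
flip (55603/119517) -> (119517/55603): both odd, 55603 mod 4 = 3, 119517 mod 4 = 1, so the flip contributes +1; sign now +1
(119517/55603): 119517 mod 55603 = 8311, so (119517/55603) = (8311/55603)
flip (8311/55603) -> (55603/8311): both odd, 8311 mod 4 = 3, 55603 mod 4 = 3, so the flip contributes -1; sign now -1
(55603/8311): 55603 mod 8311 = 5737, so (55603/8311) = (5737/8311)
flip (5737/8311) -> (8311/5737): both odd, 5737 mod 4 = 1, 8311 mod 4 = 3, so the flip contributes +1; sign now -1
(8311/5737): 8311 mod 5737 = 2574, so (8311/5737) = (2574/5737)
factor out 2^1: 2574 = 2^1·1287; with 5737 mod 8 = 1, (2/5737) = +1; sign now -1; continue with (1287/5737)
flip (1287/5737) -> (5737/1287): both odd, 1287 mod 4 = 3, 5737 mod 4 = 1, so the flip contributes +1; sign now -1
(5737/1287): 5737 mod 1287 = 589, so (5737/1287) = (589/1287)
flip (589/1287) -> (1287/589): both odd, 589 mod 4 = 1, 1287 mod 4 = 3, so the flip contributes +1; sign now -1
(1287/589): 1287 mod 589 = 109, so (1287/589) = (109/589)
flip (109/589) -> (589/109): both odd, 109 mod 4 = 1, 589 mod 4 = 1, so the flip contributes +1; sign now -1
(589/109): 589 mod 109 = 44, so (589/109) = (44/109)
factor out 2^2: 44 = 2^2·11; with 109 mod 8 = 5, (2/109) = -1; sign now -1; continue with (11/109)
flip (11/109) -> (109/11): both odd, 11 mod 4 = 3, 109 mod 4 = 1, so the flip contributes +1; sign now -1
(109/11): 109 mod 11 = 10, so (109/11) = (10/11)
factor out 2^1: 10 = 2^1·5; with 11 mod 8 = 3, (2/11) = -1; sign now +1; continue with (5/11)
flip (5/11) -> (11/5): both odd, 5 mod 4 = 1, 11 mod 4 = 3, so the flip contributes +1; sign now +1
(11/5): 11 mod 5 = 1, so (11/5) = (1/5)
reached (1/5) = 1, so the symbol is +1

1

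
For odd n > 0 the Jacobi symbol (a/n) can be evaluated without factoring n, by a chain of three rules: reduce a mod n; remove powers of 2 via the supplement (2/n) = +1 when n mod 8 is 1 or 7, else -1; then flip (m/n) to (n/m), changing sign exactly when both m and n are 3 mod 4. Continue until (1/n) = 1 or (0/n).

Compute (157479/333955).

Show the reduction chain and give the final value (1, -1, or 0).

1

reciprocity: (157479/333955) = -1·(333955/157479) since 157479 mod 4 = 3, 333955 mod 4 = 3; sign now -1
(333955/157479) = (18997/157479)   [reduce mod 157479]
reciprocity: (18997/157479) = +1·(157479/18997) since 18997 mod 4 = 1, 157479 mod 4 = 3; sign now -1
(157479/18997) = (5503/18997)   [reduce mod 18997]
reciprocity: (5503/18997) = +1·(18997/5503) since 5503 mod 4 = 3, 18997 mod 4 = 1; sign now -1
(18997/5503) = (2488/5503)   [reduce mod 5503]
2488 = 2^3·311; (2/5503) = +1 since 5503 mod 8 = 7, so (2488/5503) = (+1)^3·(311/5503); sign now -1
reciprocity: (311/5503) = -1·(5503/311) since 311 mod 4 = 3, 5503 mod 4 = 3; sign now +1
(5503/311) = (216/311)   [reduce mod 311]
216 = 2^3·27; (2/311) = +1 since 311 mod 8 = 7, so (216/311) = (+1)^3·(27/311); sign now +1
reciprocity: (27/311) = -1·(311/27) since 27 mod 4 = 3, 311 mod 4 = 3; sign now -1
(311/27) = (14/27)   [reduce mod 27]
14 = 2^1·7; (2/27) = -1 since 27 mod 8 = 3, so (14/27) = (-1)^1·(7/27); sign now +1
reciprocity: (7/27) = -1·(27/7) since 7 mod 4 = 3, 27 mod 4 = 3; sign now -1
(27/7) = (6/7)   [reduce mod 7]
6 = 2^1·3; (2/7) = +1 since 7 mod 8 = 7, so (6/7) = (+1)^1·(3/7); sign now -1
reciprocity: (3/7) = -1·(7/3) since 3 mod 4 = 3, 7 mod 4 = 3; sign now +1
(7/3) = (1/3)   [reduce mod 3]
(1/3) = 1; final value = sign = +1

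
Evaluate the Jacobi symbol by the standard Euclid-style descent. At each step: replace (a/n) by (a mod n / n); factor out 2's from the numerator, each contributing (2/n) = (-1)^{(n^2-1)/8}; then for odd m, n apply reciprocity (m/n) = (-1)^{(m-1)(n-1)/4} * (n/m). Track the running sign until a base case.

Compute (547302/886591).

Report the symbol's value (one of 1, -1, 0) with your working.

547302 = 2^1·273651; (2/886591) = +1 since 886591 mod 8 = 7, so (547302/886591) = (+1)^1·(273651/886591); sign now +1
reciprocity: (273651/886591) = -1·(886591/273651) since 273651 mod 4 = 3, 886591 mod 4 = 3; sign now -1
(886591/273651) = (65638/273651)   [reduce mod 273651]
65638 = 2^1·32819; (2/273651) = -1 since 273651 mod 8 = 3, so (65638/273651) = (-1)^1·(32819/273651); sign now +1
reciprocity: (32819/273651) = -1·(273651/32819) since 32819 mod 4 = 3, 273651 mod 4 = 3; sign now -1
(273651/32819) = (11099/32819)   [reduce mod 32819]
reciprocity: (11099/32819) = -1·(32819/11099) since 11099 mod 4 = 3, 32819 mod 4 = 3; sign now +1
(32819/11099) = (10621/11099)   [reduce mod 11099]
reciprocity: (10621/11099) = +1·(11099/10621) since 10621 mod 4 = 1, 11099 mod 4 = 3; sign now +1
(11099/10621) = (478/10621)   [reduce mod 10621]
478 = 2^1·239; (2/10621) = -1 since 10621 mod 8 = 5, so (478/10621) = (-1)^1·(239/10621); sign now -1
reciprocity: (239/10621) = +1·(10621/239) since 239 mod 4 = 3, 10621 mod 4 = 1; sign now -1
(10621/239) = (105/239)   [reduce mod 239]
reciprocity: (105/239) = +1·(239/105) since 105 mod 4 = 1, 239 mod 4 = 3; sign now -1
(239/105) = (29/105)   [reduce mod 105]
reciprocity: (29/105) = +1·(105/29) since 29 mod 4 = 1, 105 mod 4 = 1; sign now -1
(105/29) = (18/29)   [reduce mod 29]
18 = 2^1·9; (2/29) = -1 since 29 mod 8 = 5, so (18/29) = (-1)^1·(9/29); sign now +1
reciprocity: (9/29) = +1·(29/9) since 9 mod 4 = 1, 29 mod 4 = 1; sign now +1
(29/9) = (2/9)   [reduce mod 9]
2 = 2^1·1; (2/9) = +1 since 9 mod 8 = 1, so (2/9) = (+1)^1·(1/9); sign now +1
(1/9) = 1; final value = sign = +1

1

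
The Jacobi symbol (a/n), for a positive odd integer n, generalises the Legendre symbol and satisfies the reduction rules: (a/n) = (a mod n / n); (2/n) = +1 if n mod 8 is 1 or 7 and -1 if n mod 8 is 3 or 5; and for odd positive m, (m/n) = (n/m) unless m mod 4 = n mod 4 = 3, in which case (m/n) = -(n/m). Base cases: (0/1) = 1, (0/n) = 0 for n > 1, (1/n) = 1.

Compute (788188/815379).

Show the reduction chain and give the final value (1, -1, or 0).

788188 = 2^2·197047; (2/815379) = -1 since 815379 mod 8 = 3, so (788188/815379) = (-1)^2·(197047/815379); sign now +1
reciprocity: (197047/815379) = -1·(815379/197047) since 197047 mod 4 = 3, 815379 mod 4 = 3; sign now -1
(815379/197047) = (27191/197047)   [reduce mod 197047]
reciprocity: (27191/197047) = -1·(197047/27191) since 27191 mod 4 = 3, 197047 mod 4 = 3; sign now +1
(197047/27191) = (6710/27191)   [reduce mod 27191]
6710 = 2^1·3355; (2/27191) = +1 since 27191 mod 8 = 7, so (6710/27191) = (+1)^1·(3355/27191); sign now +1
reciprocity: (3355/27191) = -1·(27191/3355) since 3355 mod 4 = 3, 27191 mod 4 = 3; sign now -1
(27191/3355) = (351/3355)   [reduce mod 3355]
reciprocity: (351/3355) = -1·(3355/351) since 351 mod 4 = 3, 3355 mod 4 = 3; sign now +1
(3355/351) = (196/351)   [reduce mod 351]
196 = 2^2·49; (2/351) = +1 since 351 mod 8 = 7, so (196/351) = (+1)^2·(49/351); sign now +1
reciprocity: (49/351) = +1·(351/49) since 49 mod 4 = 1, 351 mod 4 = 3; sign now +1
(351/49) = (8/49)   [reduce mod 49]
8 = 2^3·1; (2/49) = +1 since 49 mod 8 = 1, so (8/49) = (+1)^3·(1/49); sign now +1
(1/49) = 1; final value = sign = +1

1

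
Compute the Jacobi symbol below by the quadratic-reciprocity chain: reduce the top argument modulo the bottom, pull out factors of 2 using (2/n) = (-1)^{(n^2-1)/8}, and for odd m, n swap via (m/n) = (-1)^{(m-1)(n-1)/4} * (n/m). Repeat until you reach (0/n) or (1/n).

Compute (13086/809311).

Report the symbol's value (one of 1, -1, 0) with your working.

factor out 2^1: 13086 = 2^1·6543; with 809311 mod 8 = 7, (2/809311) = +1; sign now +1; continue with (6543/809311)
flip (6543/809311) -> (809311/6543): both odd, 6543 mod 4 = 3, 809311 mod 4 = 3, so the flip contributes -1; sign now -1
(809311/6543): 809311 mod 6543 = 4522, so (809311/6543) = (4522/6543)
factor out 2^1: 4522 = 2^1·2261; with 6543 mod 8 = 7, (2/6543) = +1; sign now -1; continue with (2261/6543)
flip (2261/6543) -> (6543/2261): both odd, 2261 mod 4 = 1, 6543 mod 4 = 3, so the flip contributes +1; sign now -1
(6543/2261): 6543 mod 2261 = 2021, so (6543/2261) = (2021/2261)
flip (2021/2261) -> (2261/2021): both odd, 2021 mod 4 = 1, 2261 mod 4 = 1, so the flip contributes +1; sign now -1
(2261/2021): 2261 mod 2021 = 240, so (2261/2021) = (240/2021)
factor out 2^4: 240 = 2^4·15; with 2021 mod 8 = 5, (2/2021) = -1; sign now -1; continue with (15/2021)
flip (15/2021) -> (2021/15): both odd, 15 mod 4 = 3, 2021 mod 4 = 1, so the flip contributes +1; sign now -1
(2021/15): 2021 mod 15 = 11, so (2021/15) = (11/15)
flip (11/15) -> (15/11): both odd, 11 mod 4 = 3, 15 mod 4 = 3, so the flip contributes -1; sign now +1
(15/11): 15 mod 11 = 4, so (15/11) = (4/11)
factor out 2^2: 4 = 2^2·1; with 11 mod 8 = 3, (2/11) = -1; sign now +1; continue with (1/11)
reached (1/11) = 1, so the symbol is +1

1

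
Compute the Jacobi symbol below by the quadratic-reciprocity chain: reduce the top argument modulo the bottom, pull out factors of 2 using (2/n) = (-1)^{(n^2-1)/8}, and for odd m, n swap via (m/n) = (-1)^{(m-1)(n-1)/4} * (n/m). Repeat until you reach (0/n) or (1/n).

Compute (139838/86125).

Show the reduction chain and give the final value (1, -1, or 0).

-1

(139838/86125): 139838 mod 86125 = 53713, so (139838/86125) = (53713/86125)
flip (53713/86125) -> (86125/53713): both odd, 53713 mod 4 = 1, 86125 mod 4 = 1, so the flip contributes +1; sign now +1
(86125/53713): 86125 mod 53713 = 32412, so (86125/53713) = (32412/53713)
factor out 2^2: 32412 = 2^2·8103; with 53713 mod 8 = 1, (2/53713) = +1; sign now +1; continue with (8103/53713)
flip (8103/53713) -> (53713/8103): both odd, 8103 mod 4 = 3, 53713 mod 4 = 1, so the flip contributes +1; sign now +1
(53713/8103): 53713 mod 8103 = 5095, so (53713/8103) = (5095/8103)
flip (5095/8103) -> (8103/5095): both odd, 5095 mod 4 = 3, 8103 mod 4 = 3, so the flip contributes -1; sign now -1
(8103/5095): 8103 mod 5095 = 3008, so (8103/5095) = (3008/5095)
factor out 2^6: 3008 = 2^6·47; with 5095 mod 8 = 7, (2/5095) = +1; sign now -1; continue with (47/5095)
flip (47/5095) -> (5095/47): both odd, 47 mod 4 = 3, 5095 mod 4 = 3, so the flip contributes -1; sign now +1
(5095/47): 5095 mod 47 = 19, so (5095/47) = (19/47)
flip (19/47) -> (47/19): both odd, 19 mod 4 = 3, 47 mod 4 = 3, so the flip contributes -1; sign now -1
(47/19): 47 mod 19 = 9, so (47/19) = (9/19)
flip (9/19) -> (19/9): both odd, 9 mod 4 = 1, 19 mod 4 = 3, so the flip contributes +1; sign now -1
(19/9): 19 mod 9 = 1, so (19/9) = (1/9)
reached (1/9) = 1, so the symbol is -1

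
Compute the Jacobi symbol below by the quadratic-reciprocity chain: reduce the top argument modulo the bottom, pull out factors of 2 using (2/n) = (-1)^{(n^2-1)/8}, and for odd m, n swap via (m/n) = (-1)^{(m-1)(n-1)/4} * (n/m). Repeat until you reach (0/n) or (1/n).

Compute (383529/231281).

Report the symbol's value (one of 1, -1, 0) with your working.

(383529/231281): 383529 mod 231281 = 152248, so (383529/231281) = (152248/231281)
factor out 2^3: 152248 = 2^3·19031; with 231281 mod 8 = 1, (2/231281) = +1; sign now +1; continue with (19031/231281)
flip (19031/231281) -> (231281/19031): both odd, 19031 mod 4 = 3, 231281 mod 4 = 1, so the flip contributes +1; sign now +1
(231281/19031): 231281 mod 19031 = 2909, so (231281/19031) = (2909/19031)
flip (2909/19031) -> (19031/2909): both odd, 2909 mod 4 = 1, 19031 mod 4 = 3, so the flip contributes +1; sign now +1
(19031/2909): 19031 mod 2909 = 1577, so (19031/2909) = (1577/2909)
flip (1577/2909) -> (2909/1577): both odd, 1577 mod 4 = 1, 2909 mod 4 = 1, so the flip contributes +1; sign now +1
(2909/1577): 2909 mod 1577 = 1332, so (2909/1577) = (1332/1577)
factor out 2^2: 1332 = 2^2·333; with 1577 mod 8 = 1, (2/1577) = +1; sign now +1; continue with (333/1577)
flip (333/1577) -> (1577/333): both odd, 333 mod 4 = 1, 1577 mod 4 = 1, so the flip contributes +1; sign now +1
(1577/333): 1577 mod 333 = 245, so (1577/333) = (245/333)
flip (245/333) -> (333/245): both odd, 245 mod 4 = 1, 333 mod 4 = 1, so the flip contributes +1; sign now +1
(333/245): 333 mod 245 = 88, so (333/245) = (88/245)
factor out 2^3: 88 = 2^3·11; with 245 mod 8 = 5, (2/245) = -1; sign now -1; continue with (11/245)
flip (11/245) -> (245/11): both odd, 11 mod 4 = 3, 245 mod 4 = 1, so the flip contributes +1; sign now -1
(245/11): 245 mod 11 = 3, so (245/11) = (3/11)
flip (3/11) -> (11/3): both odd, 3 mod 4 = 3, 11 mod 4 = 3, so the flip contributes -1; sign now +1
(11/3): 11 mod 3 = 2, so (11/3) = (2/3)
factor out 2^1: 2 = 2^1·1; with 3 mod 8 = 3, (2/3) = -1; sign now -1; continue with (1/3)
reached (1/3) = 1, so the symbol is -1

-1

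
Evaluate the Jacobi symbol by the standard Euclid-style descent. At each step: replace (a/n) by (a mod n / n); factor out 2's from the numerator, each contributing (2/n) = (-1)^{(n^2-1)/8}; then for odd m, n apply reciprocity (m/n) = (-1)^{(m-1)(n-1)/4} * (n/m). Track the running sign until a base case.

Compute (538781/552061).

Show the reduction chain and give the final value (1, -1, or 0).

reciprocity: (538781/552061) = +1·(552061/538781) since 538781 mod 4 = 1, 552061 mod 4 = 1; sign now +1
(552061/538781) = (13280/538781)   [reduce mod 538781]
13280 = 2^5·415; (2/538781) = -1 since 538781 mod 8 = 5, so (13280/538781) = (-1)^5·(415/538781); sign now -1
reciprocity: (415/538781) = +1·(538781/415) since 415 mod 4 = 3, 538781 mod 4 = 1; sign now -1
(538781/415) = (111/415)   [reduce mod 415]
reciprocity: (111/415) = -1·(415/111) since 111 mod 4 = 3, 415 mod 4 = 3; sign now +1
(415/111) = (82/111)   [reduce mod 111]
82 = 2^1·41; (2/111) = +1 since 111 mod 8 = 7, so (82/111) = (+1)^1·(41/111); sign now +1
reciprocity: (41/111) = +1·(111/41) since 41 mod 4 = 1, 111 mod 4 = 3; sign now +1
(111/41) = (29/41)   [reduce mod 41]
reciprocity: (29/41) = +1·(41/29) since 29 mod 4 = 1, 41 mod 4 = 1; sign now +1
(41/29) = (12/29)   [reduce mod 29]
12 = 2^2·3; (2/29) = -1 since 29 mod 8 = 5, so (12/29) = (-1)^2·(3/29); sign now +1
reciprocity: (3/29) = +1·(29/3) since 3 mod 4 = 3, 29 mod 4 = 1; sign now +1
(29/3) = (2/3)   [reduce mod 3]
2 = 2^1·1; (2/3) = -1 since 3 mod 8 = 3, so (2/3) = (-1)^1·(1/3); sign now -1
(1/3) = 1; final value = sign = -1

-1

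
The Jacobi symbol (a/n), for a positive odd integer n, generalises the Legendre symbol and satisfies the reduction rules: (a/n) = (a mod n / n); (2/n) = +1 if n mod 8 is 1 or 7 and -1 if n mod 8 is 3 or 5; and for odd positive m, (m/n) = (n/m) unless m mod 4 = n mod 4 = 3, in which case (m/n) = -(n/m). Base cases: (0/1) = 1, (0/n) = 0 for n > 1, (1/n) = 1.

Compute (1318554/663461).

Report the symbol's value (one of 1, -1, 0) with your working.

-1

(1318554/663461) = (655093/663461)   [reduce mod 663461]
reciprocity: (655093/663461) = +1·(663461/655093) since 655093 mod 4 = 1, 663461 mod 4 = 1; sign now +1
(663461/655093) = (8368/655093)   [reduce mod 655093]
8368 = 2^4·523; (2/655093) = -1 since 655093 mod 8 = 5, so (8368/655093) = (-1)^4·(523/655093); sign now +1
reciprocity: (523/655093) = +1·(655093/523) since 523 mod 4 = 3, 655093 mod 4 = 1; sign now +1
(655093/523) = (297/523)   [reduce mod 523]
reciprocity: (297/523) = +1·(523/297) since 297 mod 4 = 1, 523 mod 4 = 3; sign now +1
(523/297) = (226/297)   [reduce mod 297]
226 = 2^1·113; (2/297) = +1 since 297 mod 8 = 1, so (226/297) = (+1)^1·(113/297); sign now +1
reciprocity: (113/297) = +1·(297/113) since 113 mod 4 = 1, 297 mod 4 = 1; sign now +1
(297/113) = (71/113)   [reduce mod 113]
reciprocity: (71/113) = +1·(113/71) since 71 mod 4 = 3, 113 mod 4 = 1; sign now +1
(113/71) = (42/71)   [reduce mod 71]
42 = 2^1·21; (2/71) = +1 since 71 mod 8 = 7, so (42/71) = (+1)^1·(21/71); sign now +1
reciprocity: (21/71) = +1·(71/21) since 21 mod 4 = 1, 71 mod 4 = 3; sign now +1
(71/21) = (8/21)   [reduce mod 21]
8 = 2^3·1; (2/21) = -1 since 21 mod 8 = 5, so (8/21) = (-1)^3·(1/21); sign now -1
(1/21) = 1; final value = sign = -1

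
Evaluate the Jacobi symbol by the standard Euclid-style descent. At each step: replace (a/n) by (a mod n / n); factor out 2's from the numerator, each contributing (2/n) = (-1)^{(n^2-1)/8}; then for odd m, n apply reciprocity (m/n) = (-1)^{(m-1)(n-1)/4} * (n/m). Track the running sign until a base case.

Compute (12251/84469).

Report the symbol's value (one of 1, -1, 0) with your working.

-1

reciprocity: (12251/84469) = +1·(84469/12251) since 12251 mod 4 = 3, 84469 mod 4 = 1; sign now +1
(84469/12251) = (10963/12251)   [reduce mod 12251]
reciprocity: (10963/12251) = -1·(12251/10963) since 10963 mod 4 = 3, 12251 mod 4 = 3; sign now -1
(12251/10963) = (1288/10963)   [reduce mod 10963]
1288 = 2^3·161; (2/10963) = -1 since 10963 mod 8 = 3, so (1288/10963) = (-1)^3·(161/10963); sign now +1
reciprocity: (161/10963) = +1·(10963/161) since 161 mod 4 = 1, 10963 mod 4 = 3; sign now +1
(10963/161) = (15/161)   [reduce mod 161]
reciprocity: (15/161) = +1·(161/15) since 15 mod 4 = 3, 161 mod 4 = 1; sign now +1
(161/15) = (11/15)   [reduce mod 15]
reciprocity: (11/15) = -1·(15/11) since 11 mod 4 = 3, 15 mod 4 = 3; sign now -1
(15/11) = (4/11)   [reduce mod 11]
4 = 2^2·1; (2/11) = -1 since 11 mod 8 = 3, so (4/11) = (-1)^2·(1/11); sign now -1
(1/11) = 1; final value = sign = -1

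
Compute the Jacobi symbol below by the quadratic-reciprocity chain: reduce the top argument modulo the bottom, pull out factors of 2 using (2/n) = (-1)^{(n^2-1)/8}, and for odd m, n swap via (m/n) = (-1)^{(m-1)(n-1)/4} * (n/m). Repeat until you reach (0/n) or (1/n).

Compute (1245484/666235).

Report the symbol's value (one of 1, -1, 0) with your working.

(1245484/666235): 1245484 mod 666235 = 579249, so (1245484/666235) = (579249/666235)
flip (579249/666235) -> (666235/579249): both odd, 579249 mod 4 = 1, 666235 mod 4 = 3, so the flip contributes +1; sign now +1
(666235/579249): 666235 mod 579249 = 86986, so (666235/579249) = (86986/579249)
factor out 2^1: 86986 = 2^1·43493; with 579249 mod 8 = 1, (2/579249) = +1; sign now +1; continue with (43493/579249)
flip (43493/579249) -> (579249/43493): both odd, 43493 mod 4 = 1, 579249 mod 4 = 1, so the flip contributes +1; sign now +1
(579249/43493): 579249 mod 43493 = 13840, so (579249/43493) = (13840/43493)
factor out 2^4: 13840 = 2^4·865; with 43493 mod 8 = 5, (2/43493) = -1; sign now +1; continue with (865/43493)
flip (865/43493) -> (43493/865): both odd, 865 mod 4 = 1, 43493 mod 4 = 1, so the flip contributes +1; sign now +1
(43493/865): 43493 mod 865 = 243, so (43493/865) = (243/865)
flip (243/865) -> (865/243): both odd, 243 mod 4 = 3, 865 mod 4 = 1, so the flip contributes +1; sign now +1
(865/243): 865 mod 243 = 136, so (865/243) = (136/243)
factor out 2^3: 136 = 2^3·17; with 243 mod 8 = 3, (2/243) = -1; sign now -1; continue with (17/243)
flip (17/243) -> (243/17): both odd, 17 mod 4 = 1, 243 mod 4 = 3, so the flip contributes +1; sign now -1
(243/17): 243 mod 17 = 5, so (243/17) = (5/17)
flip (5/17) -> (17/5): both odd, 5 mod 4 = 1, 17 mod 4 = 1, so the flip contributes +1; sign now -1
(17/5): 17 mod 5 = 2, so (17/5) = (2/5)
factor out 2^1: 2 = 2^1·1; with 5 mod 8 = 5, (2/5) = -1; sign now +1; continue with (1/5)
reached (1/5) = 1, so the symbol is +1

1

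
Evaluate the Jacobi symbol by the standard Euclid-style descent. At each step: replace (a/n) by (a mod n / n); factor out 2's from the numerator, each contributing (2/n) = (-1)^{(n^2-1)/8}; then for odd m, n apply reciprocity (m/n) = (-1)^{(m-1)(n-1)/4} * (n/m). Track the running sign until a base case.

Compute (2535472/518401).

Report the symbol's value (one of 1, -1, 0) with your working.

1

(2535472/518401) = (461868/518401)   [reduce mod 518401]
461868 = 2^2·115467; (2/518401) = +1 since 518401 mod 8 = 1, so (461868/518401) = (+1)^2·(115467/518401); sign now +1
reciprocity: (115467/518401) = +1·(518401/115467) since 115467 mod 4 = 3, 518401 mod 4 = 1; sign now +1
(518401/115467) = (56533/115467)   [reduce mod 115467]
reciprocity: (56533/115467) = +1·(115467/56533) since 56533 mod 4 = 1, 115467 mod 4 = 3; sign now +1
(115467/56533) = (2401/56533)   [reduce mod 56533]
reciprocity: (2401/56533) = +1·(56533/2401) since 2401 mod 4 = 1, 56533 mod 4 = 1; sign now +1
(56533/2401) = (1310/2401)   [reduce mod 2401]
1310 = 2^1·655; (2/2401) = +1 since 2401 mod 8 = 1, so (1310/2401) = (+1)^1·(655/2401); sign now +1
reciprocity: (655/2401) = +1·(2401/655) since 655 mod 4 = 3, 2401 mod 4 = 1; sign now +1
(2401/655) = (436/655)   [reduce mod 655]
436 = 2^2·109; (2/655) = +1 since 655 mod 8 = 7, so (436/655) = (+1)^2·(109/655); sign now +1
reciprocity: (109/655) = +1·(655/109) since 109 mod 4 = 1, 655 mod 4 = 3; sign now +1
(655/109) = (1/109)   [reduce mod 109]
(1/109) = 1; final value = sign = +1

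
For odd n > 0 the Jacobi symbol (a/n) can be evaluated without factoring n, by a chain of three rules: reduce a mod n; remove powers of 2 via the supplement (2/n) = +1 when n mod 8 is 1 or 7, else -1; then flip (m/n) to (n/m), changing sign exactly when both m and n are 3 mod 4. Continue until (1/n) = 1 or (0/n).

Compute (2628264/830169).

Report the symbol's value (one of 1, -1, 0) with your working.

0

(2628264/830169): 2628264 mod 830169 = 137757, so (2628264/830169) = (137757/830169)
flip (137757/830169) -> (830169/137757): both odd, 137757 mod 4 = 1, 830169 mod 4 = 1, so the flip contributes +1; sign now +1
(830169/137757): 830169 mod 137757 = 3627, so (830169/137757) = (3627/137757)
flip (3627/137757) -> (137757/3627): both odd, 3627 mod 4 = 3, 137757 mod 4 = 1, so the flip contributes +1; sign now +1
(137757/3627): 137757 mod 3627 = 3558, so (137757/3627) = (3558/3627)
factor out 2^1: 3558 = 2^1·1779; with 3627 mod 8 = 3, (2/3627) = -1; sign now -1; continue with (1779/3627)
flip (1779/3627) -> (3627/1779): both odd, 1779 mod 4 = 3, 3627 mod 4 = 3, so the flip contributes -1; sign now +1
(3627/1779): 3627 mod 1779 = 69, so (3627/1779) = (69/1779)
flip (69/1779) -> (1779/69): both odd, 69 mod 4 = 1, 1779 mod 4 = 3, so the flip contributes +1; sign now +1
(1779/69): 1779 mod 69 = 54, so (1779/69) = (54/69)
factor out 2^1: 54 = 2^1·27; with 69 mod 8 = 5, (2/69) = -1; sign now -1; continue with (27/69)
flip (27/69) -> (69/27): both odd, 27 mod 4 = 3, 69 mod 4 = 1, so the flip contributes +1; sign now -1
(69/27): 69 mod 27 = 15, so (69/27) = (15/27)
flip (15/27) -> (27/15): both odd, 15 mod 4 = 3, 27 mod 4 = 3, so the flip contributes -1; sign now +1
(27/15): 27 mod 15 = 12, so (27/15) = (12/15)
factor out 2^2: 12 = 2^2·3; with 15 mod 8 = 7, (2/15) = +1; sign now +1; continue with (3/15)
flip (3/15) -> (15/3): both odd, 3 mod 4 = 3, 15 mod 4 = 3, so the flip contributes -1; sign now -1
(15/3): 15 mod 3 = 0, so (15/3) = (0/3)
reached (0/3); gcd(a, n) > 1, so (0/3) = 0 and the symbol is 0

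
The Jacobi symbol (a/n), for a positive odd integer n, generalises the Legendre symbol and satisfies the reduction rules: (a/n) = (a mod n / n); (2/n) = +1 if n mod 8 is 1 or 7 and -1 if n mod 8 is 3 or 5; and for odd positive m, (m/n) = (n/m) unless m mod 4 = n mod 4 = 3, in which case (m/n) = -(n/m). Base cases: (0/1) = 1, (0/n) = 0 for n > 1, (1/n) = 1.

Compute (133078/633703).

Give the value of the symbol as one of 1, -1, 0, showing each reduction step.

1

133078 = 2^1·66539; (2/633703) = +1 since 633703 mod 8 = 7, so (133078/633703) = (+1)^1·(66539/633703); sign now +1
reciprocity: (66539/633703) = -1·(633703/66539) since 66539 mod 4 = 3, 633703 mod 4 = 3; sign now -1
(633703/66539) = (34852/66539)   [reduce mod 66539]
34852 = 2^2·8713; (2/66539) = -1 since 66539 mod 8 = 3, so (34852/66539) = (-1)^2·(8713/66539); sign now -1
reciprocity: (8713/66539) = +1·(66539/8713) since 8713 mod 4 = 1, 66539 mod 4 = 3; sign now -1
(66539/8713) = (5548/8713)   [reduce mod 8713]
5548 = 2^2·1387; (2/8713) = +1 since 8713 mod 8 = 1, so (5548/8713) = (+1)^2·(1387/8713); sign now -1
reciprocity: (1387/8713) = +1·(8713/1387) since 1387 mod 4 = 3, 8713 mod 4 = 1; sign now -1
(8713/1387) = (391/1387)   [reduce mod 1387]
reciprocity: (391/1387) = -1·(1387/391) since 391 mod 4 = 3, 1387 mod 4 = 3; sign now +1
(1387/391) = (214/391)   [reduce mod 391]
214 = 2^1·107; (2/391) = +1 since 391 mod 8 = 7, so (214/391) = (+1)^1·(107/391); sign now +1
reciprocity: (107/391) = -1·(391/107) since 107 mod 4 = 3, 391 mod 4 = 3; sign now -1
(391/107) = (70/107)   [reduce mod 107]
70 = 2^1·35; (2/107) = -1 since 107 mod 8 = 3, so (70/107) = (-1)^1·(35/107); sign now +1
reciprocity: (35/107) = -1·(107/35) since 35 mod 4 = 3, 107 mod 4 = 3; sign now -1
(107/35) = (2/35)   [reduce mod 35]
2 = 2^1·1; (2/35) = -1 since 35 mod 8 = 3, so (2/35) = (-1)^1·(1/35); sign now +1
(1/35) = 1; final value = sign = +1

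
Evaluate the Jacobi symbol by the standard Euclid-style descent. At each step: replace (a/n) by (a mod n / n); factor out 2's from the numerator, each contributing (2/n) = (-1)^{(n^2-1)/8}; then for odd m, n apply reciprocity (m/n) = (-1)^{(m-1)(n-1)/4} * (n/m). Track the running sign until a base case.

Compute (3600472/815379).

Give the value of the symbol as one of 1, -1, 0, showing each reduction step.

(3600472/815379) = (338956/815379)   [reduce mod 815379]
338956 = 2^2·84739; (2/815379) = -1 since 815379 mod 8 = 3, so (338956/815379) = (-1)^2·(84739/815379); sign now +1
reciprocity: (84739/815379) = -1·(815379/84739) since 84739 mod 4 = 3, 815379 mod 4 = 3; sign now -1
(815379/84739) = (52728/84739)   [reduce mod 84739]
52728 = 2^3·6591; (2/84739) = -1 since 84739 mod 8 = 3, so (52728/84739) = (-1)^3·(6591/84739); sign now +1
reciprocity: (6591/84739) = -1·(84739/6591) since 6591 mod 4 = 3, 84739 mod 4 = 3; sign now -1
(84739/6591) = (5647/6591)   [reduce mod 6591]
reciprocity: (5647/6591) = -1·(6591/5647) since 5647 mod 4 = 3, 6591 mod 4 = 3; sign now +1
(6591/5647) = (944/5647)   [reduce mod 5647]
944 = 2^4·59; (2/5647) = +1 since 5647 mod 8 = 7, so (944/5647) = (+1)^4·(59/5647); sign now +1
reciprocity: (59/5647) = -1·(5647/59) since 59 mod 4 = 3, 5647 mod 4 = 3; sign now -1
(5647/59) = (42/59)   [reduce mod 59]
42 = 2^1·21; (2/59) = -1 since 59 mod 8 = 3, so (42/59) = (-1)^1·(21/59); sign now +1
reciprocity: (21/59) = +1·(59/21) since 21 mod 4 = 1, 59 mod 4 = 3; sign now +1
(59/21) = (17/21)   [reduce mod 21]
reciprocity: (17/21) = +1·(21/17) since 17 mod 4 = 1, 21 mod 4 = 1; sign now +1
(21/17) = (4/17)   [reduce mod 17]
4 = 2^2·1; (2/17) = +1 since 17 mod 8 = 1, so (4/17) = (+1)^2·(1/17); sign now +1
(1/17) = 1; final value = sign = +1

1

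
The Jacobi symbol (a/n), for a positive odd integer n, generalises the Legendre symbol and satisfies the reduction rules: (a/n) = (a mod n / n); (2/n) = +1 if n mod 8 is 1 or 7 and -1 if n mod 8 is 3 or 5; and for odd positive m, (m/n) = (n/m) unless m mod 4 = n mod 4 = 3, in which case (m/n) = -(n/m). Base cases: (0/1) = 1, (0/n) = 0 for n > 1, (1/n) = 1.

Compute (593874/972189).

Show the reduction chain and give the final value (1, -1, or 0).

factor out 2^1: 593874 = 2^1·296937; with 972189 mod 8 = 5, (2/972189) = -1; sign now -1; continue with (296937/972189)
flip (296937/972189) -> (972189/296937): both odd, 296937 mod 4 = 1, 972189 mod 4 = 1, so the flip contributes +1; sign now -1
(972189/296937): 972189 mod 296937 = 81378, so (972189/296937) = (81378/296937)
factor out 2^1: 81378 = 2^1·40689; with 296937 mod 8 = 1, (2/296937) = +1; sign now -1; continue with (40689/296937)
flip (40689/296937) -> (296937/40689): both odd, 40689 mod 4 = 1, 296937 mod 4 = 1, so the flip contributes +1; sign now -1
(296937/40689): 296937 mod 40689 = 12114, so (296937/40689) = (12114/40689)
factor out 2^1: 12114 = 2^1·6057; with 40689 mod 8 = 1, (2/40689) = +1; sign now -1; continue with (6057/40689)
flip (6057/40689) -> (40689/6057): both odd, 6057 mod 4 = 1, 40689 mod 4 = 1, so the flip contributes +1; sign now -1
(40689/6057): 40689 mod 6057 = 4347, so (40689/6057) = (4347/6057)
flip (4347/6057) -> (6057/4347): both odd, 4347 mod 4 = 3, 6057 mod 4 = 1, so the flip contributes +1; sign now -1
(6057/4347): 6057 mod 4347 = 1710, so (6057/4347) = (1710/4347)
factor out 2^1: 1710 = 2^1·855; with 4347 mod 8 = 3, (2/4347) = -1; sign now +1; continue with (855/4347)
flip (855/4347) -> (4347/855): both odd, 855 mod 4 = 3, 4347 mod 4 = 3, so the flip contributes -1; sign now -1
(4347/855): 4347 mod 855 = 72, so (4347/855) = (72/855)
factor out 2^3: 72 = 2^3·9; with 855 mod 8 = 7, (2/855) = +1; sign now -1; continue with (9/855)
flip (9/855) -> (855/9): both odd, 9 mod 4 = 1, 855 mod 4 = 3, so the flip contributes +1; sign now -1
(855/9): 855 mod 9 = 0, so (855/9) = (0/9)
reached (0/9); gcd(a, n) > 1, so (0/9) = 0 and the symbol is 0

0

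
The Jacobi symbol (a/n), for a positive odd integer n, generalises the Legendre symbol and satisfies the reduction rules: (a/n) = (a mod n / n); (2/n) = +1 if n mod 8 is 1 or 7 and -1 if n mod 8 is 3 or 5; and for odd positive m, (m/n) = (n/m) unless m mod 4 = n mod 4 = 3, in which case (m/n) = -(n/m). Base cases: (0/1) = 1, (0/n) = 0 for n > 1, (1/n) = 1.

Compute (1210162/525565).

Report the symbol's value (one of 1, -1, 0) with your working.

(1210162/525565): 1210162 mod 525565 = 159032, so (1210162/525565) = (159032/525565)
factor out 2^3: 159032 = 2^3·19879; with 525565 mod 8 = 5, (2/525565) = -1; sign now -1; continue with (19879/525565)
flip (19879/525565) -> (525565/19879): both odd, 19879 mod 4 = 3, 525565 mod 4 = 1, so the flip contributes +1; sign now -1
(525565/19879): 525565 mod 19879 = 8711, so (525565/19879) = (8711/19879)
flip (8711/19879) -> (19879/8711): both odd, 8711 mod 4 = 3, 19879 mod 4 = 3, so the flip contributes -1; sign now +1
(19879/8711): 19879 mod 8711 = 2457, so (19879/8711) = (2457/8711)
flip (2457/8711) -> (8711/2457): both odd, 2457 mod 4 = 1, 8711 mod 4 = 3, so the flip contributes +1; sign now +1
(8711/2457): 8711 mod 2457 = 1340, so (8711/2457) = (1340/2457)
factor out 2^2: 1340 = 2^2·335; with 2457 mod 8 = 1, (2/2457) = +1; sign now +1; continue with (335/2457)
flip (335/2457) -> (2457/335): both odd, 335 mod 4 = 3, 2457 mod 4 = 1, so the flip contributes +1; sign now +1
(2457/335): 2457 mod 335 = 112, so (2457/335) = (112/335)
factor out 2^4: 112 = 2^4·7; with 335 mod 8 = 7, (2/335) = +1; sign now +1; continue with (7/335)
flip (7/335) -> (335/7): both odd, 7 mod 4 = 3, 335 mod 4 = 3, so the flip contributes -1; sign now -1
(335/7): 335 mod 7 = 6, so (335/7) = (6/7)
factor out 2^1: 6 = 2^1·3; with 7 mod 8 = 7, (2/7) = +1; sign now -1; continue with (3/7)
flip (3/7) -> (7/3): both odd, 3 mod 4 = 3, 7 mod 4 = 3, so the flip contributes -1; sign now +1
(7/3): 7 mod 3 = 1, so (7/3) = (1/3)
reached (1/3) = 1, so the symbol is +1

1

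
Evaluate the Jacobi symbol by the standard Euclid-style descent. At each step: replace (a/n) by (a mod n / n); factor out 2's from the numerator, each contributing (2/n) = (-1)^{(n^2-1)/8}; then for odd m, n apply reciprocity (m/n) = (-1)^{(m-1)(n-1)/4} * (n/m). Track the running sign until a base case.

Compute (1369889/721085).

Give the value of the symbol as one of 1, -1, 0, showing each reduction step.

1

(1369889/721085): 1369889 mod 721085 = 648804, so (1369889/721085) = (648804/721085)
factor out 2^2: 648804 = 2^2·162201; with 721085 mod 8 = 5, (2/721085) = -1; sign now +1; continue with (162201/721085)
flip (162201/721085) -> (721085/162201): both odd, 162201 mod 4 = 1, 721085 mod 4 = 1, so the flip contributes +1; sign now +1
(721085/162201): 721085 mod 162201 = 72281, so (721085/162201) = (72281/162201)
flip (72281/162201) -> (162201/72281): both odd, 72281 mod 4 = 1, 162201 mod 4 = 1, so the flip contributes +1; sign now +1
(162201/72281): 162201 mod 72281 = 17639, so (162201/72281) = (17639/72281)
flip (17639/72281) -> (72281/17639): both odd, 17639 mod 4 = 3, 72281 mod 4 = 1, so the flip contributes +1; sign now +1
(72281/17639): 72281 mod 17639 = 1725, so (72281/17639) = (1725/17639)
flip (1725/17639) -> (17639/1725): both odd, 1725 mod 4 = 1, 17639 mod 4 = 3, so the flip contributes +1; sign now +1
(17639/1725): 17639 mod 1725 = 389, so (17639/1725) = (389/1725)
flip (389/1725) -> (1725/389): both odd, 389 mod 4 = 1, 1725 mod 4 = 1, so the flip contributes +1; sign now +1
(1725/389): 1725 mod 389 = 169, so (1725/389) = (169/389)
flip (169/389) -> (389/169): both odd, 169 mod 4 = 1, 389 mod 4 = 1, so the flip contributes +1; sign now +1
(389/169): 389 mod 169 = 51, so (389/169) = (51/169)
flip (51/169) -> (169/51): both odd, 51 mod 4 = 3, 169 mod 4 = 1, so the flip contributes +1; sign now +1
(169/51): 169 mod 51 = 16, so (169/51) = (16/51)
factor out 2^4: 16 = 2^4·1; with 51 mod 8 = 3, (2/51) = -1; sign now +1; continue with (1/51)
reached (1/51) = 1, so the symbol is +1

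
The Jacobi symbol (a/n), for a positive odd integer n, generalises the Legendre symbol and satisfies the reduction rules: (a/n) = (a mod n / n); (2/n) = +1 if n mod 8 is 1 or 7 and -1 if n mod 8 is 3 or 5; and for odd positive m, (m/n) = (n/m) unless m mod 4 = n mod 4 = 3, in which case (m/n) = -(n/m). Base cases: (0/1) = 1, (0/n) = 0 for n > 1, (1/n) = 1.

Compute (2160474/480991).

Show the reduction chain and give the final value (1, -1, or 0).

1

(2160474/480991) = (236510/480991)   [reduce mod 480991]
236510 = 2^1·118255; (2/480991) = +1 since 480991 mod 8 = 7, so (236510/480991) = (+1)^1·(118255/480991); sign now +1
reciprocity: (118255/480991) = -1·(480991/118255) since 118255 mod 4 = 3, 480991 mod 4 = 3; sign now -1
(480991/118255) = (7971/118255)   [reduce mod 118255]
reciprocity: (7971/118255) = -1·(118255/7971) since 7971 mod 4 = 3, 118255 mod 4 = 3; sign now +1
(118255/7971) = (6661/7971)   [reduce mod 7971]
reciprocity: (6661/7971) = +1·(7971/6661) since 6661 mod 4 = 1, 7971 mod 4 = 3; sign now +1
(7971/6661) = (1310/6661)   [reduce mod 6661]
1310 = 2^1·655; (2/6661) = -1 since 6661 mod 8 = 5, so (1310/6661) = (-1)^1·(655/6661); sign now -1
reciprocity: (655/6661) = +1·(6661/655) since 655 mod 4 = 3, 6661 mod 4 = 1; sign now -1
(6661/655) = (111/655)   [reduce mod 655]
reciprocity: (111/655) = -1·(655/111) since 111 mod 4 = 3, 655 mod 4 = 3; sign now +1
(655/111) = (100/111)   [reduce mod 111]
100 = 2^2·25; (2/111) = +1 since 111 mod 8 = 7, so (100/111) = (+1)^2·(25/111); sign now +1
reciprocity: (25/111) = +1·(111/25) since 25 mod 4 = 1, 111 mod 4 = 3; sign now +1
(111/25) = (11/25)   [reduce mod 25]
reciprocity: (11/25) = +1·(25/11) since 11 mod 4 = 3, 25 mod 4 = 1; sign now +1
(25/11) = (3/11)   [reduce mod 11]
reciprocity: (3/11) = -1·(11/3) since 3 mod 4 = 3, 11 mod 4 = 3; sign now -1
(11/3) = (2/3)   [reduce mod 3]
2 = 2^1·1; (2/3) = -1 since 3 mod 8 = 3, so (2/3) = (-1)^1·(1/3); sign now +1
(1/3) = 1; final value = sign = +1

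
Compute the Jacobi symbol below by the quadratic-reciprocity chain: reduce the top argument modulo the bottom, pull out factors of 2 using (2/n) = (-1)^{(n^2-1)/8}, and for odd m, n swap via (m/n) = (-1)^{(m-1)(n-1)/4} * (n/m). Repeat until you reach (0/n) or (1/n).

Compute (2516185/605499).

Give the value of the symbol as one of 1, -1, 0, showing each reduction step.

(2516185/605499) = (94189/605499)   [reduce mod 605499]
reciprocity: (94189/605499) = +1·(605499/94189) since 94189 mod 4 = 1, 605499 mod 4 = 3; sign now +1
(605499/94189) = (40365/94189)   [reduce mod 94189]
reciprocity: (40365/94189) = +1·(94189/40365) since 40365 mod 4 = 1, 94189 mod 4 = 1; sign now +1
(94189/40365) = (13459/40365)   [reduce mod 40365]
reciprocity: (13459/40365) = +1·(40365/13459) since 13459 mod 4 = 3, 40365 mod 4 = 1; sign now +1
(40365/13459) = (13447/13459)   [reduce mod 13459]
reciprocity: (13447/13459) = -1·(13459/13447) since 13447 mod 4 = 3, 13459 mod 4 = 3; sign now -1
(13459/13447) = (12/13447)   [reduce mod 13447]
12 = 2^2·3; (2/13447) = +1 since 13447 mod 8 = 7, so (12/13447) = (+1)^2·(3/13447); sign now -1
reciprocity: (3/13447) = -1·(13447/3) since 3 mod 4 = 3, 13447 mod 4 = 3; sign now +1
(13447/3) = (1/3)   [reduce mod 3]
(1/3) = 1; final value = sign = +1

1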